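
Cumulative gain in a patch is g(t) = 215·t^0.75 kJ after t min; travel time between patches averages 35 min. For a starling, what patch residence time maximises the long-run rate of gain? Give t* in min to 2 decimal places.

Maximise g(t)/(T+t): set derivative to zero → g'(t)(T+t) = g(t).
g'(t) = 0.75·215·t^-0.25. Setting 0.75·215·t^-0.25 = 215·t^0.75/(35+t) gives 0.75(35+t) = t, so 0.25·t = 0.75×35.
t* = 0.75×35/0.25 = 105 min.

105.00 min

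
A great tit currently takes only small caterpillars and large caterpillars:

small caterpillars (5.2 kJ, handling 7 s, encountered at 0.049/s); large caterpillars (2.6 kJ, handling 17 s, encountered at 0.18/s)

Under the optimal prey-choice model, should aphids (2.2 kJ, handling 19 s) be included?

No

Intake rate on the current diet: R = (0.049×5.2 + 0.18×2.6) / (1 + 0.049×7 + 0.18×17) = 0.7228/4.403 = 0.1642 kJ/s.
Profitability of aphids: 2.2/19 = 0.1158 kJ/s.
Since 0.1158 < R, time spent handling aphids is better spent searching.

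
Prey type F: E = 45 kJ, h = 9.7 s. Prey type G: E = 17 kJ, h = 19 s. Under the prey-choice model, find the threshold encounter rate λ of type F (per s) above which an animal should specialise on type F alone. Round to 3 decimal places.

The zero-one rule: include type G iff E₂/h₂ > λE₁/(1+λh₁). Equality gives the switch point.
λE₁h₂ = E₂ + λE₂h₁ ⇒ λ = E₂/(E₁h₂ − E₂h₁) = 17/(855 − 164.9) = 0.02463 per s.

0.025 per s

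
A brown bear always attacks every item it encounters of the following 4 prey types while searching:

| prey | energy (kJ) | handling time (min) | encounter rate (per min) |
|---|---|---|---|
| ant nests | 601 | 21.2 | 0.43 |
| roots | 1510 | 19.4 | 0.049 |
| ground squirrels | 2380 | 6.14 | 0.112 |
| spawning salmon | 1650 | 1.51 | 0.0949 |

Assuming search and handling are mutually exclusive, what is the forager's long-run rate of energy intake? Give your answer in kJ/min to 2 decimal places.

R = Σλ_iE_i / (1 + Σλ_ih_i)
Numerator: 0.43×601 + 0.049×1510 + 0.112×2380 + 0.0949×1650 = 755.6
Denominator: 1 + 0.43×21.2 + 0.049×19.4 + 0.112×6.14 + 0.0949×1.51 = 11.9
R = 755.6/11.9 = 63.51 kJ/min

63.51 kJ/min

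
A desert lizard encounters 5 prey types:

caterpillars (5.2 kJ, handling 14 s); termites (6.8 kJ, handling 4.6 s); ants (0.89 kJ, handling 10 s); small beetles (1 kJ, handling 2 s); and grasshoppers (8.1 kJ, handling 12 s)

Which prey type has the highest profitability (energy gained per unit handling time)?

Profitability E/h (kJ/s): caterpillars = 5.2/14 = 0.371, termites = 6.8/4.6 = 1.48, ants = 0.89/10 = 0.089, small beetles = 1/2 = 0.5, grasshoppers = 8.1/12 = 0.675.
Ranked: termites > grasshoppers > small beetles > caterpillars > ants.

termites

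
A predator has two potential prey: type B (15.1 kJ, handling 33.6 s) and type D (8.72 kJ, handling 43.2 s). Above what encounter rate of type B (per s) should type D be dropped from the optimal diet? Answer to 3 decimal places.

The zero-one rule: include type D iff E₂/h₂ > λE₁/(1+λh₁). Equality gives the switch point.
λE₁h₂ = E₂ + λE₂h₁ ⇒ λ = E₂/(E₁h₂ − E₂h₁) = 8.72/(652.3 − 293) = 0.02427 per s.

0.024 per s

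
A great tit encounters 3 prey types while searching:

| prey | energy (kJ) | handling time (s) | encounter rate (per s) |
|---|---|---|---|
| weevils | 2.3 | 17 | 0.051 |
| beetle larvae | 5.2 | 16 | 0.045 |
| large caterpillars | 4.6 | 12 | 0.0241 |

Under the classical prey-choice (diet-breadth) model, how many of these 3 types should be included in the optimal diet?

Profitabilities (E/h, kJ/s): large caterpillars 0.383, beetle larvae 0.325, weevils 0.135. Add prey in this order while the next type's profitability exceeds the intake rate on those already taken.
Rate on top 1: 0.08599. beetle larvae: 0.325 > 0.08599 → include.
Rate on top 2: 0.1716. weevils: 0.135 < 0.1716 → exclude; stop.
Optimal diet: large caterpillars, beetle larvae — 2 of 3 types.

2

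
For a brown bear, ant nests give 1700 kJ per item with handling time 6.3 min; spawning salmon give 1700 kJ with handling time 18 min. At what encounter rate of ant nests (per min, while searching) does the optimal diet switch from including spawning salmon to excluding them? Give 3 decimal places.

0.085 per min

Drop spawning salmon once their profitability E₂/h₂ falls below the rate achievable on ant nests alone: E₂/h₂ = λE₁/(1 + λh₁).
Solve for λ: λE₁h₂ = E₂(1 + λh₁) → λ(E₁h₂ − E₂h₁) = E₂ → λ = E₂/(E₁h₂ − E₂h₁).
λ = 1700/(1700×18 − 1700×6.3) = 1700/1.989e+04 = 0.08547 per min.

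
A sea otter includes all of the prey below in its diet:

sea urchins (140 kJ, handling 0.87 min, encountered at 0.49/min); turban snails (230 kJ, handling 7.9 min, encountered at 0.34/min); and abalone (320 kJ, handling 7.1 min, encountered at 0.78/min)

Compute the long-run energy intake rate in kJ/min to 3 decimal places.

41.076 kJ/min

Energy encountered per unit search time: 0.49×140 + 0.34×230 + 0.78×320 = 396.4 kJ/min.
Handling time per unit search time: 0.49×0.87 + 0.34×7.9 + 0.78×7.1 = 8.65.
Rate = 396.4/(1 + 8.65) = 41.08 kJ/min.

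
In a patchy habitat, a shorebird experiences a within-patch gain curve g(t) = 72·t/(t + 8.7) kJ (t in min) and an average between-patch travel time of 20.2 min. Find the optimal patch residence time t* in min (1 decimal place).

13.3 min

By the marginal value theorem, leave when the instantaneous gain rate g'(t) equals the habitat-wide average g(t)/(T + t).
g'(t) = 72·8.7/(t + 8.7)². Setting 72·8.7/(t+8.7)² = 72t/[(t+8.7)(20.2+t)] gives 8.7(20.2+t) = t(t+8.7), so t² = 8.7×20.2 = 175.7.
t* = √175.7 = 13.26 min.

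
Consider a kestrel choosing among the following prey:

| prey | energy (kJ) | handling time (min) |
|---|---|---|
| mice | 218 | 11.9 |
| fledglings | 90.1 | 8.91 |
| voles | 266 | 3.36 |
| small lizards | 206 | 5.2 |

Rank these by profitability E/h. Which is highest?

Profitability E/h (kJ/min): mice = 218/11.9 = 18.3, fledglings = 90.1/8.91 = 10.1, voles = 266/3.36 = 79.2, small lizards = 206/5.2 = 39.6.
Ranked: voles > small lizards > mice > fledglings.

voles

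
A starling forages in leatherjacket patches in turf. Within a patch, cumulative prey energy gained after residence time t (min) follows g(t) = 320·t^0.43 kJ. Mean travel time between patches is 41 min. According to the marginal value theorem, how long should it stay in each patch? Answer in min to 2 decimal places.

Maximise g(t)/(T+t): set derivative to zero → g'(t)(T+t) = g(t).
g'(t) = 0.43·320·t^-0.57. Setting 0.43·320·t^-0.57 = 320·t^0.43/(41+t) gives 0.43(41+t) = t, so 0.57·t = 0.43×41.
t* = 0.43×41/0.57 = 30.93 min.

30.93 min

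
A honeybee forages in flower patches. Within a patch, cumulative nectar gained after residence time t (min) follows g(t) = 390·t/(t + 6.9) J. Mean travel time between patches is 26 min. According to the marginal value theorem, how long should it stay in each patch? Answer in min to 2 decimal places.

13.39 min

Maximise g(t)/(T+t): set derivative to zero → g'(t)(T+t) = g(t).
g'(t) = 390·6.9/(t + 6.9)². Setting 390·6.9/(t+6.9)² = 390t/[(t+6.9)(26+t)] gives 6.9(26+t) = t(t+6.9), so t² = 6.9×26 = 179.4.
t* = √179.4 = 13.39 min.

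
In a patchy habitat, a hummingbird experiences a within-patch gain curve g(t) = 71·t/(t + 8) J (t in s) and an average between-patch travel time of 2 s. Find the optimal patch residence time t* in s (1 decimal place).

4.0 s

Optimal t* satisfies g'(t*) = g(t*)/(T + t*).
g'(t) = 71·8/(t + 8)². Setting 71·8/(t+8)² = 71t/[(t+8)(2+t)] gives 8(2+t) = t(t+8), so t² = 8×2 = 16.
t* = √16 = 4 s.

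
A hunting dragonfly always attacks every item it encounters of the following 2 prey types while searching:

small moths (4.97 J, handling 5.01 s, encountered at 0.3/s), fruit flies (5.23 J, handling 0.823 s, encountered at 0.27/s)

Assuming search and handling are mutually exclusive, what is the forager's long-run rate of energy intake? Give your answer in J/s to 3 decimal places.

1.065 J/s

Energy encountered per unit search time: 0.3×4.97 + 0.27×5.23 = 2.903 J/s.
Handling time per unit search time: 0.3×5.01 + 0.27×0.823 = 1.725.
Rate = 2.903/(1 + 1.725) = 1.065 J/s.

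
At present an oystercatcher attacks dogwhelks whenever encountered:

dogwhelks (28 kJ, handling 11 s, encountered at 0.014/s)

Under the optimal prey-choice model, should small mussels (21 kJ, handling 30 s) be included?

Current rate: (0.014×28)/(1 + 0.014×11) = 0.3397 kJ/s.
small mussels: E/h = 21/30 = 0.7 kJ/s.
Since 0.7 > R, including small mussels increases the long-run rate.

Yes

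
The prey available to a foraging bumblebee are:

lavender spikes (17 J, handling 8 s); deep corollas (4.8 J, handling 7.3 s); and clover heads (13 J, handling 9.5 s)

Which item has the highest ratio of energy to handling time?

Profitability E/h (J/s): lavender spikes = 17/8 = 2.12, deep corollas = 4.8/7.3 = 0.658, clover heads = 13/9.5 = 1.37.
Ranked: lavender spikes > clover heads > deep corollas.

lavender spikes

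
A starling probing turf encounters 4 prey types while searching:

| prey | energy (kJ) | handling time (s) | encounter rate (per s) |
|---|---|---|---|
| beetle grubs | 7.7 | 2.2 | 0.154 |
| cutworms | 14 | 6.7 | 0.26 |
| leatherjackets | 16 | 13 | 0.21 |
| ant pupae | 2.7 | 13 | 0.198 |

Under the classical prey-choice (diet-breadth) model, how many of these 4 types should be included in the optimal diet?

Profitabilities (E/h, kJ/s): beetle grubs 3.5, cutworms 2.09, leatherjackets 1.23, ant pupae 0.208. Add prey in this order while the next type's profitability exceeds the intake rate on those already taken.
Rate on top 1: 0.8857. cutworms: 2.09 > 0.8857 → include.
Rate on top 2: 1.566. leatherjackets: 1.23 < 1.566 → exclude; stop.
Optimal diet: beetle grubs, cutworms — 2 of 4 types.

2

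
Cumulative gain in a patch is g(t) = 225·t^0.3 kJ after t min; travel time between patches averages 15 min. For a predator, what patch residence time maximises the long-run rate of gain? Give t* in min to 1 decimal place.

6.4 min

By the marginal value theorem, leave when the instantaneous gain rate g'(t) equals the habitat-wide average g(t)/(T + t).
g'(t) = 0.3·225·t^-0.7. Setting 0.3·225·t^-0.7 = 225·t^0.3/(15+t) gives 0.3(15+t) = t, so 0.70·t = 0.3×15.
t* = 0.3×15/0.70 = 6.429 min.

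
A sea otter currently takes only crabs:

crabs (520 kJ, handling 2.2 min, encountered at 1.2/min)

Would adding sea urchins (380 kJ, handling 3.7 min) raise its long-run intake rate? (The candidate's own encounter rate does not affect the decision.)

No

Intake rate on the current diet: R = (1.2×520) / (1 + 1.2×2.2) = 624/3.64 = 171.4 kJ/min.
Profitability of sea urchins: 380/3.7 = 102.7 kJ/min.
Since 102.7 < R, time spent handling sea urchins is better spent searching.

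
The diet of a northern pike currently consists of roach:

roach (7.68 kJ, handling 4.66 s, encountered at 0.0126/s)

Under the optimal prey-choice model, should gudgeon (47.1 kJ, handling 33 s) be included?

Yes

On roach alone, R = ΣλE/(1+Σλh) = 0.09677/1.059 = 0.0914 kJ/s.
gudgeon: E/h = 47.1/33 = 1.427 kJ/s.
1.427 > 0.0914, so adding gudgeon raises the average — include it.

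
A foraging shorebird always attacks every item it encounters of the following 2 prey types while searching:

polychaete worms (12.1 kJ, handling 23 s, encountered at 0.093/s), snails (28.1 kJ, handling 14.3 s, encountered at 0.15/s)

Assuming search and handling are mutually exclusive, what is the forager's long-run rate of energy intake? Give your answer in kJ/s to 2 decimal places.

1.01 kJ/s

R = (0.093×12.1 + 0.15×28.1) / (1 + 0.093×23 + 0.15×14.3) = 5.34/5.284 = 1.011 kJ/s.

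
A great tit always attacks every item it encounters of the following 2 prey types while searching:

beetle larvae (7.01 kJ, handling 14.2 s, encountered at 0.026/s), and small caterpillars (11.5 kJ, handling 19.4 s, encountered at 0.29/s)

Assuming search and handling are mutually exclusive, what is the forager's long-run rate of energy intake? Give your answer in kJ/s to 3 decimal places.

0.503 kJ/s

R = (0.026×7.01 + 0.29×11.5) / (1 + 0.026×14.2 + 0.29×19.4) = 3.517/6.995 = 0.5028 kJ/s.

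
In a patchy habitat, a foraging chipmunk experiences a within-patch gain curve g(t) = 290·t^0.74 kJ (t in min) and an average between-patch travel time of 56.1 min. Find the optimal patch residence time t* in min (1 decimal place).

Maximise g(t)/(T+t): set derivative to zero → g'(t)(T+t) = g(t).
g'(t) = 0.74·290·t^-0.26. Setting 0.74·290·t^-0.26 = 290·t^0.74/(56.1+t) gives 0.74(56.1+t) = t, so 0.26·t = 0.74×56.1.
t* = 0.74×56.1/0.26 = 159.7 min.

159.7 min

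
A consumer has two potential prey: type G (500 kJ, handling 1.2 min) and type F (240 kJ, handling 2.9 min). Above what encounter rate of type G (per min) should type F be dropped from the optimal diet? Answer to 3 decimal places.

The zero-one rule: include type F iff E₂/h₂ > λE₁/(1+λh₁). Equality gives the switch point.
λE₁h₂ = E₂ + λE₂h₁ ⇒ λ = E₂/(E₁h₂ − E₂h₁) = 240/(1450 − 288) = 0.2065 per min.

0.207 per min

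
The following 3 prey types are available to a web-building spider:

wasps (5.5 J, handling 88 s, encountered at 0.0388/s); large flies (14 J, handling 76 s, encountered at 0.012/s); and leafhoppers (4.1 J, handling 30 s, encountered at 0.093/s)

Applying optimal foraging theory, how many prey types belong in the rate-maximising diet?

2

Rank by E/h (J/s): large flies 0.184, leafhoppers 0.137, wasps 0.0625. Include each in turn until the next type's E/h falls below the running intake rate.
Rate on top 1: 0.08787. leafhoppers: 0.137 > 0.08787 → include.
Rate on top 2: 0.1168. wasps: 0.0625 < 0.1168 → exclude; stop.
Optimal diet: large flies, leafhoppers — 2 of 3 types.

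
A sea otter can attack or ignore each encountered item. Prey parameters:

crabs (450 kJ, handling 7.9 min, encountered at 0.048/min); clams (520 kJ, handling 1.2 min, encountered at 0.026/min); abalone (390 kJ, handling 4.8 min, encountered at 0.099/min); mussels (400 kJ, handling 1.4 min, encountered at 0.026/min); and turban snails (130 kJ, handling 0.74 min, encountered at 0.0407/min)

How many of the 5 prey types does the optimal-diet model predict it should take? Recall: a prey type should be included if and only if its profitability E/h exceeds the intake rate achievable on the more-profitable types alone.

5

Rank by E/h (kJ/min): clams 433, mussels 286, turban snails 176, abalone 81.2, crabs 57. Include each in turn until the next type's E/h falls below the running intake rate.
Rate on top 1: 13.11. mussels: 286 > 13.11 → include.
Rate on top 2: 22.41. turban snails: 176 > 22.41 → include.
Rate on top 3: 26.61. abalone: 81.2 > 26.61 → include.
Rate on top 4: 43.12. crabs: 57 > 43.12 → include.
Optimal diet: clams, mussels, turban snails, abalone, crabs — 5 of 5 types.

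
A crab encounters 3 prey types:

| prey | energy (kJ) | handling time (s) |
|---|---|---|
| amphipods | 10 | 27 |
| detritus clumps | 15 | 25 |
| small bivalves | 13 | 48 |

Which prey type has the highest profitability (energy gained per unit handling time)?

In descending order of E/h:
detritus clumps: 15/25 = 0.6 kJ/s
amphipods: 10/27 = 0.37 kJ/s
small bivalves: 13/48 = 0.271 kJ/s

detritus clumps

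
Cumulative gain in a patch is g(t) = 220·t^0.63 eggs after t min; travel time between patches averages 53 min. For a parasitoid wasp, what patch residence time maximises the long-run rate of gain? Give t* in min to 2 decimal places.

By the marginal value theorem, leave when the instantaneous gain rate g'(t) equals the habitat-wide average g(t)/(T + t).
g'(t) = 0.63·220·t^-0.37. Setting 0.63·220·t^-0.37 = 220·t^0.63/(53+t) gives 0.63(53+t) = t, so 0.37·t = 0.63×53.
t* = 0.63×53/0.37 = 90.24 min.

90.24 min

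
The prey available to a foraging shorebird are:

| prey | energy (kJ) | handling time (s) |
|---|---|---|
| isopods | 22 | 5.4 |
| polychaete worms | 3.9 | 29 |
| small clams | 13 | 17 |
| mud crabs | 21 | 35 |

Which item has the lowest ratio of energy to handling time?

Profitability E/h (kJ/s): isopods = 22/5.4 = 4.07, polychaete worms = 3.9/29 = 0.134, small clams = 13/17 = 0.765, mud crabs = 21/35 = 0.6.
Ranked: isopods > small clams > mud crabs > polychaete worms.

polychaete worms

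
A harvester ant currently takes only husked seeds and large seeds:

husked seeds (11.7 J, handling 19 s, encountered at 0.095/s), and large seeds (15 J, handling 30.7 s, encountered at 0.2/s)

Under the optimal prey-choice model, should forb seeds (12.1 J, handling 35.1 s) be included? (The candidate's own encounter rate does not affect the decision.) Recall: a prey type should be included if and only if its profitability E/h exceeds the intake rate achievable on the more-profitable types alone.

On husked seeds and large seeds alone, R = ΣλE/(1+Σλh) = 4.111/8.945 = 0.4596 J/s.
forb seeds: E/h = 12.1/35.1 = 0.3447 J/s.
Since 0.3447 < R, time spent handling forb seeds is better spent searching.

No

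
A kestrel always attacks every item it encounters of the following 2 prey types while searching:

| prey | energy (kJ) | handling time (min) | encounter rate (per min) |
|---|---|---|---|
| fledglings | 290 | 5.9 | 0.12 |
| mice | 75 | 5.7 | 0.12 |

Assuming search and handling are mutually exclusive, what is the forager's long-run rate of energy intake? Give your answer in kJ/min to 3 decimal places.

R = Σλ_iE_i / (1 + Σλ_ih_i)
Numerator: 0.12×290 + 0.12×75 = 43.8
Denominator: 1 + 0.12×5.9 + 0.12×5.7 = 2.392
R = 43.8/2.392 = 18.31 kJ/min

18.311 kJ/min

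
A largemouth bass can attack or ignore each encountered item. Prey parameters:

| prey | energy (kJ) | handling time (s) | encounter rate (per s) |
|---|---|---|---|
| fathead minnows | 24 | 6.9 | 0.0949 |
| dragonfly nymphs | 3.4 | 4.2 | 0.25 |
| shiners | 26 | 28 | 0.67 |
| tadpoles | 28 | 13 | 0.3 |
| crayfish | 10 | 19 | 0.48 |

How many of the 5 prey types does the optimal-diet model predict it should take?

2

Profitabilities (E/h, kJ/s): fathead minnows 3.48, tadpoles 2.15, shiners 0.929, dragonfly nymphs 0.81, crayfish 0.526. Add prey in this order while the next type's profitability exceeds the intake rate on those already taken.
Rate on top 1: 1.376. tadpoles: 2.15 > 1.376 → include.
Rate on top 2: 1.922. shiners: 0.929 < 1.922 → exclude; stop.
Optimal diet: fathead minnows, tadpoles — 2 of 5 types.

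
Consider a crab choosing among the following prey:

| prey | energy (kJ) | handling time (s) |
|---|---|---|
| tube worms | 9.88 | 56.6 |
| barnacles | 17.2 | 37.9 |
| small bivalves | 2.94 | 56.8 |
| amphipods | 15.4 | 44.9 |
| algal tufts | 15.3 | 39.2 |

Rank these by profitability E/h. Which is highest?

In descending order of E/h:
barnacles: 17.2/37.9 = 0.454 kJ/s
algal tufts: 15.3/39.2 = 0.39 kJ/s
amphipods: 15.4/44.9 = 0.343 kJ/s
tube worms: 9.88/56.6 = 0.175 kJ/s
small bivalves: 2.94/56.8 = 0.0518 kJ/s

barnacles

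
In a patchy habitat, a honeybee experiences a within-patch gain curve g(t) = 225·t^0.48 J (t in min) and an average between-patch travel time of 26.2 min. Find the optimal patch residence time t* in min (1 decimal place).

24.2 min

Maximise g(t)/(T+t): set derivative to zero → g'(t)(T+t) = g(t).
g'(t) = 0.48·225·t^-0.52. Setting 0.48·225·t^-0.52 = 225·t^0.48/(26.2+t) gives 0.48(26.2+t) = t, so 0.52·t = 0.48×26.2.
t* = 0.48×26.2/0.52 = 24.18 min.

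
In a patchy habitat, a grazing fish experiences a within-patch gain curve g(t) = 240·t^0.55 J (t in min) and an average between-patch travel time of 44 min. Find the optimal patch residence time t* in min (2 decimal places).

Maximise g(t)/(T+t): set derivative to zero → g'(t)(T+t) = g(t).
g'(t) = 0.55·240·t^-0.45. Setting 0.55·240·t^-0.45 = 240·t^0.55/(44+t) gives 0.55(44+t) = t, so 0.45·t = 0.55×44.
t* = 0.55×44/0.45 = 53.78 min.

53.78 min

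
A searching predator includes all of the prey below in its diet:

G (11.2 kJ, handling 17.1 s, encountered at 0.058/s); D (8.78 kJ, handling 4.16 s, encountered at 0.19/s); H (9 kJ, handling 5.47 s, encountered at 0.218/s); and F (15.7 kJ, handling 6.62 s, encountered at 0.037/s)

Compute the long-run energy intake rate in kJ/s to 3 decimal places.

1.152 kJ/s

R = Σλ_iE_i / (1 + Σλ_ih_i)
Numerator: 0.058×11.2 + 0.19×8.78 + 0.218×9 + 0.037×15.7 = 4.861
Denominator: 1 + 0.058×17.1 + 0.19×4.16 + 0.218×5.47 + 0.037×6.62 = 4.22
R = 4.861/4.22 = 1.152 kJ/s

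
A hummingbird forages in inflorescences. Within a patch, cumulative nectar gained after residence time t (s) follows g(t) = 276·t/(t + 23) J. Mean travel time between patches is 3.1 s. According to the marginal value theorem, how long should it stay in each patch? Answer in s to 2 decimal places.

Optimal t* satisfies g'(t*) = g(t*)/(T + t*).
g'(t) = 276·23/(t + 23)². Setting 276·23/(t+23)² = 276t/[(t+23)(3.1+t)] gives 23(3.1+t) = t(t+23), so t² = 23×3.1 = 71.3.
t* = √71.3 = 8.444 s.

8.44 s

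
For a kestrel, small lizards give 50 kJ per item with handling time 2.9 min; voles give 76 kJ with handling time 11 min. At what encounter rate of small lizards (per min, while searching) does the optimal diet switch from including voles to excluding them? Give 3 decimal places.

0.231 per min

At the threshold, the rate on small lizards alone equals the profitability of voles: λ·50/(1 + λ·2.9) = 76/11 = 6.909.
Rearranging, λ(50 − 6.909×2.9) = 6.909, so λ = 6.909/29.96 = 0.2306 per min.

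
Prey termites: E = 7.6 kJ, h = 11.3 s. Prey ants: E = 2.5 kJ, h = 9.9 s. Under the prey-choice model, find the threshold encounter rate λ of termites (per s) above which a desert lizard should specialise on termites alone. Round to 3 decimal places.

The zero-one rule: include ants iff E₂/h₂ > λE₁/(1+λh₁). Equality gives the switch point.
λE₁h₂ = E₂ + λE₂h₁ ⇒ λ = E₂/(E₁h₂ − E₂h₁) = 2.5/(75.24 − 28.25) = 0.0532 per s.

0.053 per s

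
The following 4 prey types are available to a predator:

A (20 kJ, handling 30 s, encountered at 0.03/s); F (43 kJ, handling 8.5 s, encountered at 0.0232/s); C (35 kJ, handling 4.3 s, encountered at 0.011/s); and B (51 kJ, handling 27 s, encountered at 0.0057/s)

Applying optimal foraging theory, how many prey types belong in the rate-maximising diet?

3

Profitabilities (E/h, kJ/s): C 8.14, F 5.06, B 1.89, A 0.667. Add prey in this order while the next type's profitability exceeds the intake rate on those already taken.
Rate on top 1: 0.3676. F: 5.06 > 0.3676 → include.
Rate on top 2: 1.111. B: 1.89 > 1.111 → include.
Rate on top 3: 1.197. A: 0.667 < 1.197 → exclude; stop.
Optimal diet: C, F, B — 3 of 4 types.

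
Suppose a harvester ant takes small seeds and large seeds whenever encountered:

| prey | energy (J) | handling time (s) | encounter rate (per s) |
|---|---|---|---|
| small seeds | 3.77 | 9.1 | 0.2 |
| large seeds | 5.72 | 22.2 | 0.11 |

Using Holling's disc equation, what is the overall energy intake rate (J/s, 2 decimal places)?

R = (0.2×3.77 + 0.11×5.72) / (1 + 0.2×9.1 + 0.11×22.2) = 1.383/5.262 = 0.2629 J/s.

0.26 J/s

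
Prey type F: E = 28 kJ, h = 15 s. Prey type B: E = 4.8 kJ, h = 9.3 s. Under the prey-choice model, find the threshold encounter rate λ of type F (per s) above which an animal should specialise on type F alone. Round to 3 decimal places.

0.025 per s

The zero-one rule: include type B iff E₂/h₂ > λE₁/(1+λh₁). Equality gives the switch point.
λE₁h₂ = E₂ + λE₂h₁ ⇒ λ = E₂/(E₁h₂ − E₂h₁) = 4.8/(260.4 − 72) = 0.02548 per s.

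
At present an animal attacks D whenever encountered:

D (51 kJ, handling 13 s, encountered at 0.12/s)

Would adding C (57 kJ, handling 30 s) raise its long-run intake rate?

No

Current rate: (0.12×51)/(1 + 0.12×13) = 2.391 kJ/s.
Profitability of C: 57/30 = 1.9 kJ/s.
1.9 < 2.391, so adding C would lower the average — exclude it.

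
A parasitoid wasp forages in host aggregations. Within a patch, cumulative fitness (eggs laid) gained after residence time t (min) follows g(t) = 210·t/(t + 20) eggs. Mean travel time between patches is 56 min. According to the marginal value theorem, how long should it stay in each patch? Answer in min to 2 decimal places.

By the marginal value theorem, leave when the instantaneous gain rate g'(t) equals the habitat-wide average g(t)/(T + t).
g'(t) = 210·20/(t + 20)². Setting 210·20/(t+20)² = 210t/[(t+20)(56+t)] gives 20(56+t) = t(t+20), so t² = 20×56 = 1120.
t* = √1120 = 33.47 min.

33.47 min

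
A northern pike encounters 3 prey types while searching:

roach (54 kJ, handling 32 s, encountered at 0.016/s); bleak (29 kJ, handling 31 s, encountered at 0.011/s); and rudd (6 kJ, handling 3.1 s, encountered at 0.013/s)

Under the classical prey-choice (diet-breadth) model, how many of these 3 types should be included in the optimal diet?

3

E/h in descending order: rudd 1.94, roach 1.69, bleak 0.935 kJ/s. The optimal diet is the largest prefix of this list for which every included type satisfies E_i/h_i > R on the types above it.
Rate on top 1: 0.07498. roach: 1.69 > 0.07498 → include.
Rate on top 2: 0.6068. bleak: 0.935 > 0.6068 → include.
Optimal diet: rudd, roach, bleak — 3 of 3 types.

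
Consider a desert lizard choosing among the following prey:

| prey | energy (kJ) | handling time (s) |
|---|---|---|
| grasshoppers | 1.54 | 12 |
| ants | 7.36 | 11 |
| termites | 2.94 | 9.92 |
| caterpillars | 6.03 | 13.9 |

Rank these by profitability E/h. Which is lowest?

Profitability E/h (kJ/s): grasshoppers = 1.54/12 = 0.128, ants = 7.36/11 = 0.669, termites = 2.94/9.92 = 0.296, caterpillars = 6.03/13.9 = 0.434.
Ranked: ants > caterpillars > termites > grasshoppers.

grasshoppers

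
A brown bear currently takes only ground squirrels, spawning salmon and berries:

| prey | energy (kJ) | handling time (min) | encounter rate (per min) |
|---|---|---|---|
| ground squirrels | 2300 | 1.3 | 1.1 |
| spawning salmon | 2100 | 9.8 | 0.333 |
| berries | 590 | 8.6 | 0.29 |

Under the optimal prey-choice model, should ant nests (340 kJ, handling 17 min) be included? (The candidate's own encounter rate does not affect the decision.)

No

Intake rate on the current diet: R = (1.1×2300 + 0.333×2100 + 0.29×590) / (1 + 1.1×1.3 + 0.333×9.8 + 0.29×8.6) = 3400/8.187 = 415.3 kJ/min.
ant nests: E/h = 340/17 = 20 kJ/min.
20 < 415.3, so adding ant nests would lower the average — exclude it.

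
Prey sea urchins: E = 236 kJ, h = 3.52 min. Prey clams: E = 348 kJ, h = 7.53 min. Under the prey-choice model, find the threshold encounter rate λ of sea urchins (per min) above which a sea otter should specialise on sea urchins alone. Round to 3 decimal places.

The zero-one rule: include clams iff E₂/h₂ > λE₁/(1+λh₁). Equality gives the switch point.
λE₁h₂ = E₂ + λE₂h₁ ⇒ λ = E₂/(E₁h₂ − E₂h₁) = 348/(1777 − 1225) = 0.6303 per min.

0.630 per min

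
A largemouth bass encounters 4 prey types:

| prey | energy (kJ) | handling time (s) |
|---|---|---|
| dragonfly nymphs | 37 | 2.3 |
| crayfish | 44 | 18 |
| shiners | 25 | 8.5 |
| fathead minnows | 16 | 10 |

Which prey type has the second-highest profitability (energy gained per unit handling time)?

Profitability E/h (kJ/s): dragonfly nymphs = 37/2.3 = 16.1, crayfish = 44/18 = 2.44, shiners = 25/8.5 = 2.94, fathead minnows = 16/10 = 1.6.
Ranked: dragonfly nymphs > shiners > crayfish > fathead minnows.

shiners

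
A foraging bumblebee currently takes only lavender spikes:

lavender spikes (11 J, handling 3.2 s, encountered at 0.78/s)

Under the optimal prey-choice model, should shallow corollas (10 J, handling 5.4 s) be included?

No

Current rate: (0.78×11)/(1 + 0.78×3.2) = 2.454 J/s.
Profitability of shallow corollas: 10/5.4 = 1.852 J/s.
Since 1.852 < R, time spent handling shallow corollas is better spent searching.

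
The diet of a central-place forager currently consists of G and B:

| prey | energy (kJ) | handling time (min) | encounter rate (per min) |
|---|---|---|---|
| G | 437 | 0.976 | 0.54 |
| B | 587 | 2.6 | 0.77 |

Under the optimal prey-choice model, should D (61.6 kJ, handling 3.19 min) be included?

No

Intake rate on the current diet: R = (0.54×437 + 0.77×587) / (1 + 0.54×0.976 + 0.77×2.6) = 688/3.529 = 194.9 kJ/min.
D: E/h = 61.6/3.19 = 19.31 kJ/min.
Since 19.31 < R, time spent handling D is better spent searching.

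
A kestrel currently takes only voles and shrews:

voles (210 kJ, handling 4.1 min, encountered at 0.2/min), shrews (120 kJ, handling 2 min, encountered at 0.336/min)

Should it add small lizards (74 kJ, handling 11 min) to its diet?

On voles and shrews alone, R = ΣλE/(1+Σλh) = 82.32/2.492 = 33.03 kJ/min.
small lizards: E/h = 74/11 = 6.727 kJ/min.
Since 6.727 < R, time spent handling small lizards is better spent searching.

No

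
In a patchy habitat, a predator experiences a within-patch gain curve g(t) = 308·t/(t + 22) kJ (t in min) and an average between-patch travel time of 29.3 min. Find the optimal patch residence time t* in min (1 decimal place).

By the marginal value theorem, leave when the instantaneous gain rate g'(t) equals the habitat-wide average g(t)/(T + t).
g'(t) = 308·22/(t + 22)². Setting 308·22/(t+22)² = 308t/[(t+22)(29.3+t)] gives 22(29.3+t) = t(t+22), so t² = 22×29.3 = 644.6.
t* = √644.6 = 25.39 min.

25.4 min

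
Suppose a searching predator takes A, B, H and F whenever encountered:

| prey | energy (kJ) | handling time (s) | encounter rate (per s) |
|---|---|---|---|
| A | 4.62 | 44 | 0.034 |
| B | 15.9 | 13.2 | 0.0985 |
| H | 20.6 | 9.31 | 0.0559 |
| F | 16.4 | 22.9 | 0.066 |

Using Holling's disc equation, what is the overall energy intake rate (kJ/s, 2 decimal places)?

0.68 kJ/s

Energy encountered per unit search time: 0.034×4.62 + 0.0985×15.9 + 0.0559×20.6 + 0.066×16.4 = 3.957 kJ/s.
Handling time per unit search time: 0.034×44 + 0.0985×13.2 + 0.0559×9.31 + 0.066×22.9 = 4.828.
Rate = 3.957/(1 + 4.828) = 0.679 kJ/s.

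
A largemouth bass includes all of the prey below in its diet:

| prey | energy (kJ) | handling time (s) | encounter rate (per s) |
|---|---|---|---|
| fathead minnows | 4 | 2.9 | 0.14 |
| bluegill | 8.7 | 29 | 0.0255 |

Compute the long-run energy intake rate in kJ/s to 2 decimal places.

R = (0.14×4 + 0.0255×8.7) / (1 + 0.14×2.9 + 0.0255×29) = 0.7819/2.146 = 0.3644 kJ/s.

0.36 kJ/s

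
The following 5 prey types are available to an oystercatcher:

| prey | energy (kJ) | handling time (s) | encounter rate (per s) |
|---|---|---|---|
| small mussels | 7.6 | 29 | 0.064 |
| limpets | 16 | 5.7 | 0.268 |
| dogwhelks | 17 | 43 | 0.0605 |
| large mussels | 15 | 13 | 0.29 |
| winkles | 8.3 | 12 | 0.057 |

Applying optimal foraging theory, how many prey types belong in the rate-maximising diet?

E/h in descending order: limpets 2.81, large mussels 1.15, winkles 0.692, dogwhelks 0.395, small mussels 0.262 kJ/s. The optimal diet is the largest prefix of this list for which every included type satisfies E_i/h_i > R on the types above it.
Rate on top 1: 1.696. large mussels: 1.15 < 1.696 → exclude; stop.
Optimal diet: limpets — 1 of 5 types.

1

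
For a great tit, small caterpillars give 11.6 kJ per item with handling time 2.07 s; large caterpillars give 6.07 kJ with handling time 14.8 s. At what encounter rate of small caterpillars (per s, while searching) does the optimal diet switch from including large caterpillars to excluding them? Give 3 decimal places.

0.038 per s

Drop large caterpillars once their profitability E₂/h₂ falls below the rate achievable on small caterpillars alone: E₂/h₂ = λE₁/(1 + λh₁).
Solve for λ: λE₁h₂ = E₂(1 + λh₁) → λ(E₁h₂ − E₂h₁) = E₂ → λ = E₂/(E₁h₂ − E₂h₁).
λ = 6.07/(11.6×14.8 − 6.07×2.07) = 6.07/159.1 = 0.03815 per s.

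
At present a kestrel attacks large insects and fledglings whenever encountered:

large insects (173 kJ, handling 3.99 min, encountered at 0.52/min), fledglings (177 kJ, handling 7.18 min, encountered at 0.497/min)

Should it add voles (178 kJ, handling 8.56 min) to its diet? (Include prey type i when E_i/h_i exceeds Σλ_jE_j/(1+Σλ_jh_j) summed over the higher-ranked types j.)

Intake rate on the current diet: R = (0.52×173 + 0.497×177) / (1 + 0.52×3.99 + 0.497×7.18) = 177.9/6.643 = 26.78 kJ/min.
voles: E/h = 178/8.56 = 20.79 kJ/min.
20.79 < 26.78, so adding voles would lower the average — exclude it.

No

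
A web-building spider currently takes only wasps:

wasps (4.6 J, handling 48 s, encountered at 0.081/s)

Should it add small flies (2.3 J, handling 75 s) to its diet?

Intake rate on the current diet: R = (0.081×4.6) / (1 + 0.081×48) = 0.3726/4.888 = 0.07623 J/s.
Profitability of small flies: 2.3/75 = 0.03067 J/s.
0.03067 < 0.07623, so adding small flies would lower the average — exclude it.

No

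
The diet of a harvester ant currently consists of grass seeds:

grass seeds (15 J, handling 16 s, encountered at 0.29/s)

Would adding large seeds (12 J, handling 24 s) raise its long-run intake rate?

No

Intake rate on the current diet: R = (0.29×15) / (1 + 0.29×16) = 4.35/5.64 = 0.7713 J/s.
Profitability of large seeds: 12/24 = 0.5 J/s.
0.5 < 0.7713, so adding large seeds would lower the average — exclude it.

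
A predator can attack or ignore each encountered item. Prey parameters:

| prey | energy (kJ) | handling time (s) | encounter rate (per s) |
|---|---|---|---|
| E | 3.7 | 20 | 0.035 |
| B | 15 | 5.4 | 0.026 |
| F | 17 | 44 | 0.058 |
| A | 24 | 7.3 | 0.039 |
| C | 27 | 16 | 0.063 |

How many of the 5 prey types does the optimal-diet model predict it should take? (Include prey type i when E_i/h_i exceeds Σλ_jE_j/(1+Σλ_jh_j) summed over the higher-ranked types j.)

E/h in descending order: A 3.29, B 2.78, C 1.69, F 0.386, E 0.185 kJ/s. The optimal diet is the largest prefix of this list for which every included type satisfies E_i/h_i > R on the types above it.
Rate on top 1: 0.7286. B: 2.78 > 0.7286 → include.
Rate on top 2: 0.9305. C: 1.69 > 0.9305 → include.
Rate on top 3: 1.244. F: 0.386 < 1.244 → exclude; stop.
Optimal diet: A, B, C — 3 of 5 types.

3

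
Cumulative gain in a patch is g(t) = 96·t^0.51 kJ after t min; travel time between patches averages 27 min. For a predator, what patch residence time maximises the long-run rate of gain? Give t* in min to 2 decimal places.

Optimal t* satisfies g'(t*) = g(t*)/(T + t*).
g'(t) = 0.51·96·t^-0.49. Setting 0.51·96·t^-0.49 = 96·t^0.51/(27+t) gives 0.51(27+t) = t, so 0.49·t = 0.51×27.
t* = 0.51×27/0.49 = 28.1 min.

28.10 min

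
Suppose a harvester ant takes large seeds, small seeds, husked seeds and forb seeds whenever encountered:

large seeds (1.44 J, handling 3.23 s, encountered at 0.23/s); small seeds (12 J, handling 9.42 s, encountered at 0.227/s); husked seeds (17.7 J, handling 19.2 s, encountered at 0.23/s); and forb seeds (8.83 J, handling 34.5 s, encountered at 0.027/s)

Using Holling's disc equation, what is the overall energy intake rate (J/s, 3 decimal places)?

Energy encountered per unit search time: 0.23×1.44 + 0.227×12 + 0.23×17.7 + 0.027×8.83 = 7.365 J/s.
Handling time per unit search time: 0.23×3.23 + 0.227×9.42 + 0.23×19.2 + 0.027×34.5 = 8.229.
Rate = 7.365/(1 + 8.229) = 0.798 J/s.

0.798 J/s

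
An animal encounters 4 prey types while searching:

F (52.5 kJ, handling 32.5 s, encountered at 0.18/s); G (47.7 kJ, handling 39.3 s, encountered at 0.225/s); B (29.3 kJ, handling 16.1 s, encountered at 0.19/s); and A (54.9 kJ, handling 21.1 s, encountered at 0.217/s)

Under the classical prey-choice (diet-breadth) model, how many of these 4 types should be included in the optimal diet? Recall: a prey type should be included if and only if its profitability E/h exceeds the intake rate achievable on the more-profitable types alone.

Profitabilities (E/h, kJ/s): A 2.6, B 1.82, F 1.62, G 1.21. Add prey in this order while the next type's profitability exceeds the intake rate on those already taken.
Rate on top 1: 2.135. B: 1.82 < 2.135 → exclude; stop.
Optimal diet: A — 1 of 4 types.

1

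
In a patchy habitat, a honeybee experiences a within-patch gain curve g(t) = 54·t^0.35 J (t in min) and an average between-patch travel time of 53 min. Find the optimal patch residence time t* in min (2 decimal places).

28.54 min

Maximise g(t)/(T+t): set derivative to zero → g'(t)(T+t) = g(t).
g'(t) = 0.35·54·t^-0.65. Setting 0.35·54·t^-0.65 = 54·t^0.35/(53+t) gives 0.35(53+t) = t, so 0.65·t = 0.35×53.
t* = 0.35×53/0.65 = 28.54 min.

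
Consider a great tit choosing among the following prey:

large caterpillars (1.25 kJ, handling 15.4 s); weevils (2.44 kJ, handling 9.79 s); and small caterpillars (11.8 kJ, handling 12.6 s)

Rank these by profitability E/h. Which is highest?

Profitability E/h (kJ/s): large caterpillars = 1.25/15.4 = 0.0812, weevils = 2.44/9.79 = 0.249, small caterpillars = 11.8/12.6 = 0.937.
Ranked: small caterpillars > weevils > large caterpillars.

small caterpillars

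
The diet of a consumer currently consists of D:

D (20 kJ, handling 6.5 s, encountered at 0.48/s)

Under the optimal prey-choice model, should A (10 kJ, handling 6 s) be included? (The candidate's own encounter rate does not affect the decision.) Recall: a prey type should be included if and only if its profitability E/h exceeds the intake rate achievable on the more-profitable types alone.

No

On D alone, R = ΣλE/(1+Σλh) = 9.6/4.12 = 2.33 kJ/s.
A: E/h = 10/6 = 1.667 kJ/s.
Since 1.667 < R, time spent handling A is better spent searching.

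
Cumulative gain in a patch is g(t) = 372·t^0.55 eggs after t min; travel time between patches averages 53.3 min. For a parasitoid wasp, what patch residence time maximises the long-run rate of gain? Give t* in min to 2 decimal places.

By the marginal value theorem, leave when the instantaneous gain rate g'(t) equals the habitat-wide average g(t)/(T + t).
g'(t) = 0.55·372·t^-0.45. Setting 0.55·372·t^-0.45 = 372·t^0.55/(53.3+t) gives 0.55(53.3+t) = t, so 0.45·t = 0.55×53.3.
t* = 0.55×53.3/0.45 = 65.14 min.

65.14 min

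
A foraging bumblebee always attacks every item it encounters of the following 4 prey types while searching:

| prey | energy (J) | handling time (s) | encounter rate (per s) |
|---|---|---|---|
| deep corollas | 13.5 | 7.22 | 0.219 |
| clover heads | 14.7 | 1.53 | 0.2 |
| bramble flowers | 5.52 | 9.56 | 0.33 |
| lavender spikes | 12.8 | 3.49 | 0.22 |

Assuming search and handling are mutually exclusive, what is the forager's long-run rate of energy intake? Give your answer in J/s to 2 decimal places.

1.55 J/s

R = (0.219×13.5 + 0.2×14.7 + 0.33×5.52 + 0.22×12.8) / (1 + 0.219×7.22 + 0.2×1.53 + 0.33×9.56 + 0.22×3.49) = 10.53/6.81 = 1.547 J/s.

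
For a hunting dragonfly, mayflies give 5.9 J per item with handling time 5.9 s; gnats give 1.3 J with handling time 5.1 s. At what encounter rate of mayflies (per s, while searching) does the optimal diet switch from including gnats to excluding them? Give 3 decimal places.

At the threshold, the rate on mayflies alone equals the profitability of gnats: λ·5.9/(1 + λ·5.9) = 1.3/5.1 = 0.2549.
Rearranging, λ(5.9 − 0.2549×5.9) = 0.2549, so λ = 0.2549/4.396 = 0.05798 per s.

0.058 per s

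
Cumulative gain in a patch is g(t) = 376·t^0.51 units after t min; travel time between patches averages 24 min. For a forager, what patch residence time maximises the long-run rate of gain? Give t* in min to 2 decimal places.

By the marginal value theorem, leave when the instantaneous gain rate g'(t) equals the habitat-wide average g(t)/(T + t).
g'(t) = 0.51·376·t^-0.49. Setting 0.51·376·t^-0.49 = 376·t^0.51/(24+t) gives 0.51(24+t) = t, so 0.49·t = 0.51×24.
t* = 0.51×24/0.49 = 24.98 min.

24.98 min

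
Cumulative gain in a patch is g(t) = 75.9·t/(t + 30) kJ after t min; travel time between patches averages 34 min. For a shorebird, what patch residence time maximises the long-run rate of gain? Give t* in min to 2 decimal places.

Maximise g(t)/(T+t): set derivative to zero → g'(t)(T+t) = g(t).
g'(t) = 75.9·30/(t + 30)². Setting 75.9·30/(t+30)² = 75.9t/[(t+30)(34+t)] gives 30(34+t) = t(t+30), so t² = 30×34 = 1020.
t* = √1020 = 31.94 min.

31.94 min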